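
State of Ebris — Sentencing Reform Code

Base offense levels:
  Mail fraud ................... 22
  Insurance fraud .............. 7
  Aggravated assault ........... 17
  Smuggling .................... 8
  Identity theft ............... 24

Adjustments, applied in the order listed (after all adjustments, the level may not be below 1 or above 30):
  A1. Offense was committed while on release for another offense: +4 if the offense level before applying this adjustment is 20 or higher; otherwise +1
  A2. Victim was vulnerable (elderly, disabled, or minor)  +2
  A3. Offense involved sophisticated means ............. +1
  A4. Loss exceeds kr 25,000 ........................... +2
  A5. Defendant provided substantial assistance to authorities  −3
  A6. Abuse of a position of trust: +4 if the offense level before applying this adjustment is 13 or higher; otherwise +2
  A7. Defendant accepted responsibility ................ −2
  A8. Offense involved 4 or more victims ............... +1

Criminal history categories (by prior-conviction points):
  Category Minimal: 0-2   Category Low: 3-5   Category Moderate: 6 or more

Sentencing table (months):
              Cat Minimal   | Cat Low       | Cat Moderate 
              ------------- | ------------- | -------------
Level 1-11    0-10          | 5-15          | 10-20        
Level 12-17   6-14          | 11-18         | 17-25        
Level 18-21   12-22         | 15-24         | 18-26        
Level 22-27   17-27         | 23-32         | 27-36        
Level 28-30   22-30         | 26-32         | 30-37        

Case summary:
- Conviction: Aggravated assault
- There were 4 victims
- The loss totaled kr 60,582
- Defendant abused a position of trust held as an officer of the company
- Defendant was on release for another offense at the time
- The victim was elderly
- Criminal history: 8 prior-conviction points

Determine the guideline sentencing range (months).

27-36 months

Base offense level for aggravated assault: 17.
A1 applies (level before this adjustment is 17 < 20, so +1): 17 + 1 = 18.
A2 applies: 18 + 2 = 20.
A4 applies: 20 + 2 = 22.
A5 does not apply.
A6 applies (level before this adjustment is 22 ≥ 13, so +4): 22 + 4 = 26.
A7 does not apply.
A8 applies: 26 + 1 = 27.
Final offense level: 27.
Criminal history: 8 prior points → Category Moderate (6+).
Level 27 falls in the 22-27 band.
Grid: Level 22-27 × Category Moderate = 27-36 months.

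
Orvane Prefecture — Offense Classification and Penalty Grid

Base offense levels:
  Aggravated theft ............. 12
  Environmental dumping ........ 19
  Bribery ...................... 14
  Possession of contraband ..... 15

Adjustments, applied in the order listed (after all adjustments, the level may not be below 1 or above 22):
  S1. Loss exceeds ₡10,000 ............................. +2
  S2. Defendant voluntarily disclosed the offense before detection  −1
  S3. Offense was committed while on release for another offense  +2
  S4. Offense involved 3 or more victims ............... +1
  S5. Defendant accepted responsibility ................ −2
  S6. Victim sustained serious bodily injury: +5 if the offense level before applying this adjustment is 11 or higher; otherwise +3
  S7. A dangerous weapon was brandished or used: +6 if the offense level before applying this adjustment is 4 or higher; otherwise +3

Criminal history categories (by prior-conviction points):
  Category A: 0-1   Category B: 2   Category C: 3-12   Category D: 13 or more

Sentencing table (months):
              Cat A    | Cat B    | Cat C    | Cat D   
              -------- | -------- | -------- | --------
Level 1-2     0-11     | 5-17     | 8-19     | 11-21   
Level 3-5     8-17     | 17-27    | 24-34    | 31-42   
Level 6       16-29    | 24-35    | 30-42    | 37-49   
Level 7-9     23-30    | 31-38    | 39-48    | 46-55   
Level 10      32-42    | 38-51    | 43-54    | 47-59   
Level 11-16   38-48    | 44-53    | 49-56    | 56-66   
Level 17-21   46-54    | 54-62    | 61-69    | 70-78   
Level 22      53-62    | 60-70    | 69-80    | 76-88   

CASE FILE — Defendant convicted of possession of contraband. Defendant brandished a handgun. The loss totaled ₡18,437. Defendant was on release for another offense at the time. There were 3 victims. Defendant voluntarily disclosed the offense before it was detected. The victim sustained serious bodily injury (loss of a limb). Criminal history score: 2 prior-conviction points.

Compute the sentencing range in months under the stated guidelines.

60-70 months

Base offense level for possession of contraband: 15.
S1 applies: 15 + 2 = 17.
S2 applies: 17 − 1 = 16.
S3 applies: 16 + 2 = 18.
S4 applies: 18 + 1 = 19.
S6 applies (level before this adjustment is 19 ≥ 11, so +5): 19 + 5 = 24.
S7 applies (level before this adjustment is 24 ≥ 4, so +6): 24 + 6 = 30.
Level 30 exceeds the maximum of 22; capped at 22.
Final offense level: 22.
Criminal history: 2 prior points → Category B (2).
Level 22 falls in the 22 band.
Grid: Level 22 × Category B = 60-70 months.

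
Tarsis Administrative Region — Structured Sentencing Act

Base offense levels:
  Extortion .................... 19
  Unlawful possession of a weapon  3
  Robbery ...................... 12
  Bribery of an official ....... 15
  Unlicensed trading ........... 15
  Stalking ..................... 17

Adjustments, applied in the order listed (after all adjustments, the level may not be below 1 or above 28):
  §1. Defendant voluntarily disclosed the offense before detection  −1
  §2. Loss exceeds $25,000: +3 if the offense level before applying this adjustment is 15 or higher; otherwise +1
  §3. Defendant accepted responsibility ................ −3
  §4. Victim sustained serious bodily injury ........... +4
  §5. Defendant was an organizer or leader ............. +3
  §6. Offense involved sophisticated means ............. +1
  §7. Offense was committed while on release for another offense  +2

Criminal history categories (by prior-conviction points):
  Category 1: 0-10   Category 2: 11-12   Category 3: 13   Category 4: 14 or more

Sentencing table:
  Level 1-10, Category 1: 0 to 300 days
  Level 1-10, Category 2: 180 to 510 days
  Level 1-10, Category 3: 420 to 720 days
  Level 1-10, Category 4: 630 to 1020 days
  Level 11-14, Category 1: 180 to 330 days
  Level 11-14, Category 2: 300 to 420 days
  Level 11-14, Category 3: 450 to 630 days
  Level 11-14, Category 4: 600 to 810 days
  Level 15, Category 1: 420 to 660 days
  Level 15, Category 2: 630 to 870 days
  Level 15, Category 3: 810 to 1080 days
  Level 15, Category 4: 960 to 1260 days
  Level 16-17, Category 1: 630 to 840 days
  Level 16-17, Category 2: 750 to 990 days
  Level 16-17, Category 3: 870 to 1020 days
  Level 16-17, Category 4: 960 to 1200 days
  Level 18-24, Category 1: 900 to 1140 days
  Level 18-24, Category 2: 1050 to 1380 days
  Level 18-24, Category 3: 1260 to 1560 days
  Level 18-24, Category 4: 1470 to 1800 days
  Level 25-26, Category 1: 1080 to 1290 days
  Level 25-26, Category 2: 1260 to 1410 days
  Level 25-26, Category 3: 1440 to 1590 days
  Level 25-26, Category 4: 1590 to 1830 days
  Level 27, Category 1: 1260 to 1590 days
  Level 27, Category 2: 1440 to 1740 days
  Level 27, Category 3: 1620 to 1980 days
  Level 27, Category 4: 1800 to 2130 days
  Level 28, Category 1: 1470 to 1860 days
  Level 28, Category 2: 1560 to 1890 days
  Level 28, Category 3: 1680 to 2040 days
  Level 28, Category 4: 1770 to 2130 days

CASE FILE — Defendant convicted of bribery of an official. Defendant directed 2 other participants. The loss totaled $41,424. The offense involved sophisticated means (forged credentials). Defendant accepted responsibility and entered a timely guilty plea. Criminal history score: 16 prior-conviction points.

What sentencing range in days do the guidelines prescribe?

Base offense level for bribery of an official: 15.
§1 does not apply.
§2 applies (level before this adjustment is 15 ≥ 15, so +3): 15 + 3 = 18.
§3 applies: 18 − 3 = 15.
§4 does not apply.
§5 applies: 15 + 3 = 18.
§6 applies: 18 + 1 = 19.
Final offense level: 19.
Criminal history: 16 prior points → Category 4 (14+).
Level 19 falls in the 18-24 band.
Grid: Level 18-24 × Category 4 = 1470-1800 days.

1470-1800 days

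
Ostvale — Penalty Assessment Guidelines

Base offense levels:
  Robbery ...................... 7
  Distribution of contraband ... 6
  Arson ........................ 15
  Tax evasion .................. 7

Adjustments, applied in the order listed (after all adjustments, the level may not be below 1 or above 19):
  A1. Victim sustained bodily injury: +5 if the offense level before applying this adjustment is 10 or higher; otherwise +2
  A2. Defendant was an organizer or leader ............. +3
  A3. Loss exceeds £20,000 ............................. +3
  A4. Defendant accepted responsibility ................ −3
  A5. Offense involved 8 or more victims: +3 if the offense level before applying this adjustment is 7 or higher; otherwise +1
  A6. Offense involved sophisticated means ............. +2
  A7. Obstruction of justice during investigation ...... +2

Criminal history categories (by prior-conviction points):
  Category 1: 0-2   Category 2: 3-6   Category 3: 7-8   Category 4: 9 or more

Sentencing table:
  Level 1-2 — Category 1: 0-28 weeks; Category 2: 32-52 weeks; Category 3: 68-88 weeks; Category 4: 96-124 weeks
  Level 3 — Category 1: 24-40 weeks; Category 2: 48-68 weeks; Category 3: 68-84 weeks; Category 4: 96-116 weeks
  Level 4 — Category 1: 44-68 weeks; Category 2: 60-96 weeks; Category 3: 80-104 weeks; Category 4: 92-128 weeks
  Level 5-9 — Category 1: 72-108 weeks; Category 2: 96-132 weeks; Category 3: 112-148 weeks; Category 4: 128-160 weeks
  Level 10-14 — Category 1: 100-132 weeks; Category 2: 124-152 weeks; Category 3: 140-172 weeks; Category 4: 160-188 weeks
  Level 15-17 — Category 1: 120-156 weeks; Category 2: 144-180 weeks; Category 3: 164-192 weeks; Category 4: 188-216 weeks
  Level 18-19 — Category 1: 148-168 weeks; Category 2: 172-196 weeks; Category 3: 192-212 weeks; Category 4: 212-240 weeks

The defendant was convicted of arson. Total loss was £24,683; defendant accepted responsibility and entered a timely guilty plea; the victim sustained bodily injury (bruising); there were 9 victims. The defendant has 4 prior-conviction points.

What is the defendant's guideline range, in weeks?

Base offense level for arson: 15.
A1 applies (level before this adjustment is 15 ≥ 10, so +5): 15 + 5 = 20.
A3 applies: 20 + 3 = 23.
A4 applies: 23 − 3 = 20.
A5 applies (level before this adjustment is 20 ≥ 7, so +3): 20 + 3 = 23.
Level 23 exceeds the maximum of 19; capped at 19.
Final offense level: 19.
Criminal history: 4 prior points → Category 2 (3-6).
Level 19 falls in the 18-19 band.
Grid: Level 18-19 × Category 2 = 172-196 weeks.

172-196 weeks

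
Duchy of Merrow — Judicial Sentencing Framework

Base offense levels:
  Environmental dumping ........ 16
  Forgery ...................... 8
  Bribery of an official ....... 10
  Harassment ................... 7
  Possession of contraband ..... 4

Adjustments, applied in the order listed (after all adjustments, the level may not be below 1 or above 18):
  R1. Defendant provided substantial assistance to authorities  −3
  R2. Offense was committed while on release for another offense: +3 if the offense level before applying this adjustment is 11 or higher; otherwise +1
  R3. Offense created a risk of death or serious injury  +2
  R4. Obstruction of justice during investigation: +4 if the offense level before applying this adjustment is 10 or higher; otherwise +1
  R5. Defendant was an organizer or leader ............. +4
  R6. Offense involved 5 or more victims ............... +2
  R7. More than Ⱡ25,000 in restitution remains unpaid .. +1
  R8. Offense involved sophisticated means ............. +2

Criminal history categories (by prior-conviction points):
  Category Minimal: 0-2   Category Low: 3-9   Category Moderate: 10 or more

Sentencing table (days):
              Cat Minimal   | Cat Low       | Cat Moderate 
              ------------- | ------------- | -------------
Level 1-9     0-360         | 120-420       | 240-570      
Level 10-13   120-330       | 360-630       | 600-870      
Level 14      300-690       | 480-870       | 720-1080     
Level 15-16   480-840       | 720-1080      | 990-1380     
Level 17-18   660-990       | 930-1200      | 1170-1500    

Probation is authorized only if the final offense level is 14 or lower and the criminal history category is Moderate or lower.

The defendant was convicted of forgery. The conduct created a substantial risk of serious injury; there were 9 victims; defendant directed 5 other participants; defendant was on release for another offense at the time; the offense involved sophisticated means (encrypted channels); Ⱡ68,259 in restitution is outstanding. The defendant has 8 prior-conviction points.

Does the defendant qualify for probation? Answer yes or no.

Base offense level for forgery: 8.
R1 does not apply.
R2 applies (level before this adjustment is 8 < 11, so +1): 8 + 1 = 9.
R3 applies: 9 + 2 = 11.
R5 applies: 11 + 4 = 15.
R6 applies: 15 + 2 = 17.
R7 applies: 17 + 1 = 18.
R8 applies: 18 + 2 = 20.
Level 20 exceeds the maximum of 18; capped at 18.
Final offense level: 18.
Criminal history: 8 prior points → Category Low (3-9).
Level 18 falls in the 17-18 band.
Grid: Level 17-18 × Category Low = 930-1200 days.
Probation check: level 18 > 14 and category Low ≤ Moderate → not eligible.

No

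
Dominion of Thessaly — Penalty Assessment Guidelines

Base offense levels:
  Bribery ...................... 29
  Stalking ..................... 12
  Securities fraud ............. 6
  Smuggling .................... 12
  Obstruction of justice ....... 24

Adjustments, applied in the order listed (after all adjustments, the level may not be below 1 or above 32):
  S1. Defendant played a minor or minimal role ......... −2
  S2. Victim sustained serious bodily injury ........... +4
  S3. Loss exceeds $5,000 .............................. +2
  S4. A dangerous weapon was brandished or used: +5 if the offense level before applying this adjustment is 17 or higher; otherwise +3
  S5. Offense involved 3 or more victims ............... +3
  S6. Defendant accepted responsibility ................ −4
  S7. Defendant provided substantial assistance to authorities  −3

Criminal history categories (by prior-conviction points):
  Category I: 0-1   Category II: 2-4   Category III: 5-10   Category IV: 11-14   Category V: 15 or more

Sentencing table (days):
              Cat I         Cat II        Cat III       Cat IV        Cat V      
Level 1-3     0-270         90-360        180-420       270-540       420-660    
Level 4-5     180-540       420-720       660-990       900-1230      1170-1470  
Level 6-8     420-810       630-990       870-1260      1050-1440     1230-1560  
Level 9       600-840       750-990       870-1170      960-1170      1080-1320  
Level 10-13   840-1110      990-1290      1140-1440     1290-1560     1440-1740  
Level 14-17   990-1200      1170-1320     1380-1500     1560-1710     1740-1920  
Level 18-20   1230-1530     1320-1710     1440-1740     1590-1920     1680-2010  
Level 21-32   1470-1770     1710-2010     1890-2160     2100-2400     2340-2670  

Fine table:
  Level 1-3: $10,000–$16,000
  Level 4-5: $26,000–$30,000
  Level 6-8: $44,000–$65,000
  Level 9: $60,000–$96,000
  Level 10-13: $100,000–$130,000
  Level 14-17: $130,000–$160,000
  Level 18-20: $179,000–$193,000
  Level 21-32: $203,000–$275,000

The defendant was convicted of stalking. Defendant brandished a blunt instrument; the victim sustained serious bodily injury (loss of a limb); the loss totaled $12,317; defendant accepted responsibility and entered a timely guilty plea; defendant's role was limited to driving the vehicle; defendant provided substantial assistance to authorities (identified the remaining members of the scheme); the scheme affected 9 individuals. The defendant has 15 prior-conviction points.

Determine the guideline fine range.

Base offense level for stalking: 12.
S1 applies: 12 − 2 = 10.
S2 applies: 10 + 4 = 14.
S3 applies: 14 + 2 = 16.
S4 applies (level before this adjustment is 16 < 17, so +3): 16 + 3 = 19.
S5 applies: 19 + 3 = 22.
S6 applies: 22 − 4 = 18.
S7 applies: 18 − 3 = 15.
Final offense level: 15.
Level 15 falls in the 14-17 band.
Fine table: Level 14-17 → $130,000–$160,000.

$130,000–$160,000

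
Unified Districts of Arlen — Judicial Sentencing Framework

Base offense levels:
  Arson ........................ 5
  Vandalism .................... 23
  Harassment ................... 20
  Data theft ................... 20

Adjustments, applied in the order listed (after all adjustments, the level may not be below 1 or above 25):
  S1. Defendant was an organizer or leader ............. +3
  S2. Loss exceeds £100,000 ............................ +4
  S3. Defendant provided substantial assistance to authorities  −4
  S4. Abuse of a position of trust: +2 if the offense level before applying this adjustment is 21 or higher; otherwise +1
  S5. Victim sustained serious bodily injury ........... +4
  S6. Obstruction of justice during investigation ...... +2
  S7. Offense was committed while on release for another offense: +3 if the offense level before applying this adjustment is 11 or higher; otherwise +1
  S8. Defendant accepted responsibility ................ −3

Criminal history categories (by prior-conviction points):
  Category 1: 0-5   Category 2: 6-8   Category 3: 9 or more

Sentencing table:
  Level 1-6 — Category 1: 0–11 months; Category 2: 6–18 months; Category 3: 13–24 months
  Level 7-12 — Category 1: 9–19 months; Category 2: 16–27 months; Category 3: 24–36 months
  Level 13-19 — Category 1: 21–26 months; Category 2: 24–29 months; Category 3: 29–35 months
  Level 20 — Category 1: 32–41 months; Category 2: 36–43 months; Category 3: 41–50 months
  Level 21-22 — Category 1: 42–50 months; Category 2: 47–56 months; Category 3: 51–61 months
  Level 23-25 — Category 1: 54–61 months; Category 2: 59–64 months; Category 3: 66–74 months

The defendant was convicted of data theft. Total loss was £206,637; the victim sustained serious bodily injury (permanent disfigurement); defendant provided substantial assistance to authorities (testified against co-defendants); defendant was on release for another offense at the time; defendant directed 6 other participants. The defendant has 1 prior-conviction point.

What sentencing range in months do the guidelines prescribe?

54-61 months

Base offense level for data theft: 20.
S1 applies: 20 + 3 = 23.
S2 applies: 23 + 4 = 27.
S3 applies: 27 − 4 = 23.
S4 does not apply.
S5 applies: 23 + 4 = 27.
S6 does not apply.
S7 applies (level before this adjustment is 27 ≥ 11, so +3): 27 + 3 = 30.
S8 does not apply.
Level 30 exceeds the maximum of 25; capped at 25.
Final offense level: 25.
Criminal history: 1 prior point → Category 1 (0-5).
Level 25 falls in the 23-25 band.
Grid: Level 23-25 × Category 1 = 54-61 months.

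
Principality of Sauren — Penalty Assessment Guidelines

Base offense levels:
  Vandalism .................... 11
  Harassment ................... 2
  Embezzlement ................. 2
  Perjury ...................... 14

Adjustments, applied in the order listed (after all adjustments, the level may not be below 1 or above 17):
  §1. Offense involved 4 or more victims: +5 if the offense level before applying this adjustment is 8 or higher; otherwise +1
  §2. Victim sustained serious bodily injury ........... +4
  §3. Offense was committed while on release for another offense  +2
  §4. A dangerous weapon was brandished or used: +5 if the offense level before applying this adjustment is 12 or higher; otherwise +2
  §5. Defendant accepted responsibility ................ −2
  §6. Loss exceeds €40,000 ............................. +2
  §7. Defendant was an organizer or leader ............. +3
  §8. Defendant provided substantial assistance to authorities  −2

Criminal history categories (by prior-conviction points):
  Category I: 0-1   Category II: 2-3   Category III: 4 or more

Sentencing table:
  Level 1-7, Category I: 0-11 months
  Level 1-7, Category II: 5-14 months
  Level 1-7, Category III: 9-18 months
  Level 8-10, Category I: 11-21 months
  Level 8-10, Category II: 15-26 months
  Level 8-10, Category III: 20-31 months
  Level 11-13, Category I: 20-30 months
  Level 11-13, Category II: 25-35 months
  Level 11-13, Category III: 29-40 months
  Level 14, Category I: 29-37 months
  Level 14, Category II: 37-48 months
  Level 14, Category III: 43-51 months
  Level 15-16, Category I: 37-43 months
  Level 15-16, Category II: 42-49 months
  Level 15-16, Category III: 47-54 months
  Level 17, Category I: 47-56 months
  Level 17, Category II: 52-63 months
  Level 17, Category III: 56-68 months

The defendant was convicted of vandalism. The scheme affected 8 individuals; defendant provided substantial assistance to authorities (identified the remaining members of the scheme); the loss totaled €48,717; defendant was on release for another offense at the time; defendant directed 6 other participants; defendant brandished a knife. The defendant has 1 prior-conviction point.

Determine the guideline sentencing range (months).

47-56 months

Base offense level for vandalism: 11.
§1 applies (level before this adjustment is 11 ≥ 8, so +5): 11 + 5 = 16.
§3 applies: 16 + 2 = 18.
§4 applies (level before this adjustment is 18 ≥ 12, so +5): 18 + 5 = 23.
§6 applies: 23 + 2 = 25.
§7 applies: 25 + 3 = 28.
§8 applies: 28 − 2 = 26.
Level 26 exceeds the maximum of 17; capped at 17.
Final offense level: 17.
Criminal history: 1 prior point → Category I (0-1).
Level 17 falls in the 17 band.
Grid: Level 17 × Category I = 47-56 months.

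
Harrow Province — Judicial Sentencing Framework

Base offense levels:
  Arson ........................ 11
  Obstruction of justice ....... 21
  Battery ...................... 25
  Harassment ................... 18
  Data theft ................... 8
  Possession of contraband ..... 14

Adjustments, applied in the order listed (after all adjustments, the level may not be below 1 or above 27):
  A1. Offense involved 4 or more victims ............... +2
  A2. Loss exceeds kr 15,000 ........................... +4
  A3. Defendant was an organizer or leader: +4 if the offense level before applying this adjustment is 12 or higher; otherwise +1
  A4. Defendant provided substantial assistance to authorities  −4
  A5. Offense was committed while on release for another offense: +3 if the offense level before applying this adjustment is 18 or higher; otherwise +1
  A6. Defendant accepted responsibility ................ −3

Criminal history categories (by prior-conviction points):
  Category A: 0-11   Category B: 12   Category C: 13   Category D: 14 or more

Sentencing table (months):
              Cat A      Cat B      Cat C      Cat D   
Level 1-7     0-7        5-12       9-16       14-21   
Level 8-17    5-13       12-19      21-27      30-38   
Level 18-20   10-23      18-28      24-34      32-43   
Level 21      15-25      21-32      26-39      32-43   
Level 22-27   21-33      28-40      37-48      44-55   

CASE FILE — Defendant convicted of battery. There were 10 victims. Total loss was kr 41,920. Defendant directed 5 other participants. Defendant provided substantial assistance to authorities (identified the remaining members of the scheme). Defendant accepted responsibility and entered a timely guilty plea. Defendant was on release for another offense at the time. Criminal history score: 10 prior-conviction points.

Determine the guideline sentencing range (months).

21-33 months

Base offense level for battery: 25.
A1 applies: 25 + 2 = 27.
A2 applies: 27 + 4 = 31.
A3 applies (level before this adjustment is 31 ≥ 12, so +4): 31 + 4 = 35.
A4 applies: 35 − 4 = 31.
A5 applies (level before this adjustment is 31 ≥ 18, so +3): 31 + 3 = 34.
A6 applies: 34 − 3 = 31.
Level 31 exceeds the maximum of 27; capped at 27.
Final offense level: 27.
Criminal history: 10 prior points → Category A (0-11).
Level 27 falls in the 22-27 band.
Grid: Level 22-27 × Category A = 21-33 months.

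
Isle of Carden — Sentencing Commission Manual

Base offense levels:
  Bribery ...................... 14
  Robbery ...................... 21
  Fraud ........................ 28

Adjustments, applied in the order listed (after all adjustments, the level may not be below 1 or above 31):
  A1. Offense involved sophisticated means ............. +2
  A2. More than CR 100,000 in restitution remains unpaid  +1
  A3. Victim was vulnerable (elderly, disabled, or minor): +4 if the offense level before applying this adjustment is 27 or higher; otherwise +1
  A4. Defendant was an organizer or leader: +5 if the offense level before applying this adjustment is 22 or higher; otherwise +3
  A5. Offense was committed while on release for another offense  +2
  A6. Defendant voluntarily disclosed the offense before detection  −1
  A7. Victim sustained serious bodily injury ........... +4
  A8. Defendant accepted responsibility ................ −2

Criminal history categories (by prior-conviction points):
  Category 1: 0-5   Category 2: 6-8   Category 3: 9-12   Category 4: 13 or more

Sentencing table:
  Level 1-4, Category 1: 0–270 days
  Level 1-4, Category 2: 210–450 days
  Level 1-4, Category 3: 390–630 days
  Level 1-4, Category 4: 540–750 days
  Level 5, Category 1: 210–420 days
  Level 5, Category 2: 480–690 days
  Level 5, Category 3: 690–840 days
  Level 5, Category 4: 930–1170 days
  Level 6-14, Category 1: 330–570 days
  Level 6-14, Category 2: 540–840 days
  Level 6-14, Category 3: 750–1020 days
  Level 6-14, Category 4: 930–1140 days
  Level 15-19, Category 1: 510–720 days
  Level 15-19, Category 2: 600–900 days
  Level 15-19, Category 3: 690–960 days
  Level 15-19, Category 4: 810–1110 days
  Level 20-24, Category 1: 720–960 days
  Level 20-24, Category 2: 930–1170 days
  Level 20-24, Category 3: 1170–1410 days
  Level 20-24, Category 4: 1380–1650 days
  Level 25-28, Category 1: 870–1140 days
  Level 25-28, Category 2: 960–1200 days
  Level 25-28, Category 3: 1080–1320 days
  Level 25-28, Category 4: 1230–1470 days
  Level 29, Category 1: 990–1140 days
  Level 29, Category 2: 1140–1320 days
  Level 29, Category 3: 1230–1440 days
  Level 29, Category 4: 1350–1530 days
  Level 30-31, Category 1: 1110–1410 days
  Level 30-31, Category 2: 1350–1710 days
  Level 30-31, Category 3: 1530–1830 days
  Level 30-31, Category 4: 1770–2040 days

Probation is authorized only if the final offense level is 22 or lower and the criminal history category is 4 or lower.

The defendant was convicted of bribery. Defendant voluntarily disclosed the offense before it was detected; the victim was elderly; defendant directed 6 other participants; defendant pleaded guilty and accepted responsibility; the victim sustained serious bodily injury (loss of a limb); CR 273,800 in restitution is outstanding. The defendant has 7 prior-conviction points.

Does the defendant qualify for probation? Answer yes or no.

Yes

Base offense level for bribery: 14.
A2 applies: 14 + 1 = 15.
A3 applies (level before this adjustment is 15 < 27, so +1): 15 + 1 = 16.
A4 applies (level before this adjustment is 16 < 22, so +3): 16 + 3 = 19.
A6 applies: 19 − 1 = 18.
A7 applies: 18 + 4 = 22.
A8 applies: 22 − 2 = 20.
Final offense level: 20.
Criminal history: 7 prior points → Category 2 (6-8).
Level 20 falls in the 20-24 band.
Grid: Level 20-24 × Category 2 = 930-1170 days.
Probation check: level 20 ≤ 22 and category 2 ≤ 4 → eligible.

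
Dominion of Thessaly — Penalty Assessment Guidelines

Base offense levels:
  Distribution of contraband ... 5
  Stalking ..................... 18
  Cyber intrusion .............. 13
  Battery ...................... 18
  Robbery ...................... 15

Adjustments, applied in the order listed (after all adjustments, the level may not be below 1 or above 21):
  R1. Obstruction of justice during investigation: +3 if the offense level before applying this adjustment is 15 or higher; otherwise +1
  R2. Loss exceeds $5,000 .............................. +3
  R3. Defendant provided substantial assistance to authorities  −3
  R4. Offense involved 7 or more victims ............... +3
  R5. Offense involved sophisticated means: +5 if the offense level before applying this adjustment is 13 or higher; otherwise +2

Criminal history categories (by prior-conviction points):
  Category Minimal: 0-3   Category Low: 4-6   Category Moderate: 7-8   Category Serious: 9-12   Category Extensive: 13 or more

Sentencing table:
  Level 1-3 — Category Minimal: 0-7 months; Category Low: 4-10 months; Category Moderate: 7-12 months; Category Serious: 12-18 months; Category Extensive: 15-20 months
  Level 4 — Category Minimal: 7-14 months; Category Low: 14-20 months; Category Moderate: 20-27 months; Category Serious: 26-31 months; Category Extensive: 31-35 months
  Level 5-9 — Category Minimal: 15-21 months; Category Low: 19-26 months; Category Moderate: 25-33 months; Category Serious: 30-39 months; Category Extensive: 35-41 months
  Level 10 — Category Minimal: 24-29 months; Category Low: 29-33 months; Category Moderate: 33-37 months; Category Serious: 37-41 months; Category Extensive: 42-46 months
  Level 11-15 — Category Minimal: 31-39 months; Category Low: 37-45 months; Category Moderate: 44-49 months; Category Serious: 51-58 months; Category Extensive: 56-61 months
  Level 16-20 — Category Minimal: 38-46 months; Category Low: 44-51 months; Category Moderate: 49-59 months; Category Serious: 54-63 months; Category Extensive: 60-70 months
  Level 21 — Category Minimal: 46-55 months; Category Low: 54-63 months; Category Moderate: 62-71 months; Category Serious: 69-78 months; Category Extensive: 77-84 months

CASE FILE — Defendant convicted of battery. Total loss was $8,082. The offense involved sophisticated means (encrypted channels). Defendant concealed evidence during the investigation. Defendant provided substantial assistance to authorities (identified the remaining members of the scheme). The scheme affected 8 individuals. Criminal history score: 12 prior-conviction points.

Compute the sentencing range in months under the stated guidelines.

69-78 months

Base offense level for battery: 18.
R1 applies (level before this adjustment is 18 ≥ 15, so +3): 18 + 3 = 21.
R2 applies: 21 + 3 = 24.
R3 applies: 24 − 3 = 21.
R4 applies: 21 + 3 = 24.
R5 applies (level before this adjustment is 24 ≥ 13, so +5): 24 + 5 = 29.
Level 29 exceeds the maximum of 21; capped at 21.
Final offense level: 21.
Criminal history: 12 prior points → Category Serious (9-12).
Level 21 falls in the 21 band.
Grid: Level 21 × Category Serious = 69-78 months.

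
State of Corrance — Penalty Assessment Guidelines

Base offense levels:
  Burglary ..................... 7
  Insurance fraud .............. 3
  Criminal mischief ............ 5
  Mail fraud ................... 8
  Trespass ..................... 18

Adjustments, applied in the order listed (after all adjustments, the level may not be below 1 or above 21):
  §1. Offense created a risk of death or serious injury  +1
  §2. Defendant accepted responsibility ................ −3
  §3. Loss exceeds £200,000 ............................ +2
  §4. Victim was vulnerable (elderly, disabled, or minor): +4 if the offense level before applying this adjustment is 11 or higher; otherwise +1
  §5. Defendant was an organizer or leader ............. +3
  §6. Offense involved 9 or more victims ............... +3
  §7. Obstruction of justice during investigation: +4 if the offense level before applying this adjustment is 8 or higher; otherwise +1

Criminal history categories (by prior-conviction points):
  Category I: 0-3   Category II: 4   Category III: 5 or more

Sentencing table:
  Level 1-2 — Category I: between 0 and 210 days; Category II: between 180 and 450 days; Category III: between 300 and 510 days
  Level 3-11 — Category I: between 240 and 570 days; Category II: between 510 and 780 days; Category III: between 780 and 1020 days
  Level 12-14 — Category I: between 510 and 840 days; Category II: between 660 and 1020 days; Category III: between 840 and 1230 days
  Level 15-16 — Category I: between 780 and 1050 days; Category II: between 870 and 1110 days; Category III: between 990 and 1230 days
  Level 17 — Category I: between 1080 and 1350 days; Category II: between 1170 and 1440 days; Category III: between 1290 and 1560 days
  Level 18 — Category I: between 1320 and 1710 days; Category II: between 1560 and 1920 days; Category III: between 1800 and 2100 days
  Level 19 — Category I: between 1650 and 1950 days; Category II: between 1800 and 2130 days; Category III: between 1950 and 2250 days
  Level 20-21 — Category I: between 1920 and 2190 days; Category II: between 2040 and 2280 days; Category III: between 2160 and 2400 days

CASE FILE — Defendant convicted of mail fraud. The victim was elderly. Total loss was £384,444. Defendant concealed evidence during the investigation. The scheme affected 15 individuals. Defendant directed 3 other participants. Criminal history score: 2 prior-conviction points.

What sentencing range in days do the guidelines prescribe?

1920-2190 days

Base offense level for mail fraud: 8.
§2 does not apply.
§3 applies: 8 + 2 = 10.
§4 applies (level before this adjustment is 10 < 11, so +1): 10 + 1 = 11.
§5 applies: 11 + 3 = 14.
§6 applies: 14 + 3 = 17.
§7 applies (level before this adjustment is 17 ≥ 8, so +4): 17 + 4 = 21.
Final offense level: 21.
Criminal history: 2 prior points → Category I (0-3).
Level 21 falls in the 20-21 band.
Grid: Level 20-21 × Category I = 1920-2190 days.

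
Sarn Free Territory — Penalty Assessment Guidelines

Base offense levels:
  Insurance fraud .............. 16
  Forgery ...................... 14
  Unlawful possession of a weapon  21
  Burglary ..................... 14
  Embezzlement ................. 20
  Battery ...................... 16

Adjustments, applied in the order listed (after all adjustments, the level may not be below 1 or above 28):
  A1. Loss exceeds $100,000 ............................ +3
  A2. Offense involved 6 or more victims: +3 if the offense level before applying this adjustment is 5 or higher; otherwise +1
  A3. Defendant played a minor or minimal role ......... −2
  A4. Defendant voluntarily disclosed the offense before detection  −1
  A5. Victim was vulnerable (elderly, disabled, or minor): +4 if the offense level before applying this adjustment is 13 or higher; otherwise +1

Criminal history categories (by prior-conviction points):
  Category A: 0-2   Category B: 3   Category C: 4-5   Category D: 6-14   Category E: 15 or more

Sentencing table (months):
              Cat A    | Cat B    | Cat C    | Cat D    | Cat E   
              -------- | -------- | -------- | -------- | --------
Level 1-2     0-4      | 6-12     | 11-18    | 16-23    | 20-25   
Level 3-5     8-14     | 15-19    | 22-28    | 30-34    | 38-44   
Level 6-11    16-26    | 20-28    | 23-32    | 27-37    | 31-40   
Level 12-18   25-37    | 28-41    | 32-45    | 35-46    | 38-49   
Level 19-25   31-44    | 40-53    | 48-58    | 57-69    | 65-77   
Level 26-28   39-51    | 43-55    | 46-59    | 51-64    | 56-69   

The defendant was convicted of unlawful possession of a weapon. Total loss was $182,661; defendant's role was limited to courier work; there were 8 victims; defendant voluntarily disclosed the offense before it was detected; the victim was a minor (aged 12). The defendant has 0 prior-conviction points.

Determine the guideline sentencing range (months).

39-51 months

Base offense level for unlawful possession of a weapon: 21.
A1 applies: 21 + 3 = 24.
A2 applies (level before this adjustment is 24 ≥ 5, so +3): 24 + 3 = 27.
A3 applies: 27 − 2 = 25.
A4 applies: 25 − 1 = 24.
A5 applies (level before this adjustment is 24 ≥ 13, so +4): 24 + 4 = 28.
Final offense level: 28.
Criminal history: 0 prior points → Category A (0-2).
Level 28 falls in the 26-28 band.
Grid: Level 26-28 × Category A = 39-51 months.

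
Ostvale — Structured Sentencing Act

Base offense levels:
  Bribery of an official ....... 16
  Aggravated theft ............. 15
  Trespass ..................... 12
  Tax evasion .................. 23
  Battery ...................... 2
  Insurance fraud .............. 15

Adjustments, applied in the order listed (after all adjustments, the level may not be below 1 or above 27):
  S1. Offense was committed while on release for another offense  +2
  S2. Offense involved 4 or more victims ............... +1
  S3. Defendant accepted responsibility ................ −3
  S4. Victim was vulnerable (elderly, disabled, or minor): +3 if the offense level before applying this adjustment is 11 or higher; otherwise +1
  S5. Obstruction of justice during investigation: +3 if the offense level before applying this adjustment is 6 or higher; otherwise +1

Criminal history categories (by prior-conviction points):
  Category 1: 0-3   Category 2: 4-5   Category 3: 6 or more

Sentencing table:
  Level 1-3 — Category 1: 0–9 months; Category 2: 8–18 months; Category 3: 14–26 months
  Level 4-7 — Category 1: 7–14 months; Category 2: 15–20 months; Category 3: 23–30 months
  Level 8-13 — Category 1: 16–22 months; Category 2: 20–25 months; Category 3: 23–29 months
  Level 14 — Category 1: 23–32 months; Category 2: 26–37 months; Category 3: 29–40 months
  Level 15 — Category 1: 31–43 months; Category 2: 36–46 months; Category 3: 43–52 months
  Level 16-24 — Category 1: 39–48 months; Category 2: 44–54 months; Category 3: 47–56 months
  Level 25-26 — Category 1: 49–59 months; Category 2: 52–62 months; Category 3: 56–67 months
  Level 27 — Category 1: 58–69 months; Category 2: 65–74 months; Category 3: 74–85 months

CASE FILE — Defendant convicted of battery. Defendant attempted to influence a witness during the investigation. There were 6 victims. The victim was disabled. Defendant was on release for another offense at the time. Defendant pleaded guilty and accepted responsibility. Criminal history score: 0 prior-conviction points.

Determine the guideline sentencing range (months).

Base offense level for battery: 2.
S1 applies: 2 + 2 = 4.
S2 applies: 4 + 1 = 5.
S3 applies: 5 − 3 = 2.
S4 applies (level before this adjustment is 2 < 11, so +1): 2 + 1 = 3.
S5 applies (level before this adjustment is 3 < 6, so +1): 3 + 1 = 4.
Final offense level: 4.
Criminal history: 0 prior points → Category 1 (0-3).
Level 4 falls in the 4-7 band.
Grid: Level 4-7 × Category 1 = 7-14 months.

7-14 months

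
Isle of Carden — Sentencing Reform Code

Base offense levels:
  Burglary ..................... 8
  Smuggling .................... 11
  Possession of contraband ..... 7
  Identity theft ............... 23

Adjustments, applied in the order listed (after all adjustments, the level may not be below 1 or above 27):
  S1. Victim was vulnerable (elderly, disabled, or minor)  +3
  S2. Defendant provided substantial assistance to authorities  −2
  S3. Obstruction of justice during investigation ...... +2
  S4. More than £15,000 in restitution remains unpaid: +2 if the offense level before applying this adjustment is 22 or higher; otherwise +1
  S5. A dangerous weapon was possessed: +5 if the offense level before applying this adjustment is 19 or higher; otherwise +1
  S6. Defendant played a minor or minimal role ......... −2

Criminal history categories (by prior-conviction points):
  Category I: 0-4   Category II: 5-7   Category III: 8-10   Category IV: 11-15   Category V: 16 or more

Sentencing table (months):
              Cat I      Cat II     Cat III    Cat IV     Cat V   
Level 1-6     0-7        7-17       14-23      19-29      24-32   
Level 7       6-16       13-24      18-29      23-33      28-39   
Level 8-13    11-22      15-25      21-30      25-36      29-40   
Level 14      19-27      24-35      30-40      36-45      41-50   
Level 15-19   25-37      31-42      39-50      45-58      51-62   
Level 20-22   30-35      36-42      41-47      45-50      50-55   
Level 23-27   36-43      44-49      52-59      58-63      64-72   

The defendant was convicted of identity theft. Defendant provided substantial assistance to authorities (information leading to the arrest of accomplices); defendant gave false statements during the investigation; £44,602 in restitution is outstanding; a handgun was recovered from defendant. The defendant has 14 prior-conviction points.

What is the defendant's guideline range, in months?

58-63 months

Base offense level for identity theft: 23.
S2 applies: 23 − 2 = 21.
S3 applies: 21 + 2 = 23.
S4 applies (level before this adjustment is 23 ≥ 22, so +2): 23 + 2 = 25.
S5 applies (level before this adjustment is 25 ≥ 19, so +5): 25 + 5 = 30.
S6 does not apply.
Level 30 exceeds the maximum of 27; capped at 27.
Final offense level: 27.
Criminal history: 14 prior points → Category IV (11-15).
Level 27 falls in the 23-27 band.
Grid: Level 23-27 × Category IV = 58-63 months.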